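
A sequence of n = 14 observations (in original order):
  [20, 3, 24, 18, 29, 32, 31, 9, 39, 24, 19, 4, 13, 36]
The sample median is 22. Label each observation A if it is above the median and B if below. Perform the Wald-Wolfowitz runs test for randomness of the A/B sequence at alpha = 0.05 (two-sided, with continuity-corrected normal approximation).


Step 1: Compute median = 22; label A = above, B = below.
Labels in order: BBABAAABAABBBA  (n_A = 7, n_B = 7)
Step 2: Count runs R = 8.
Step 3: Under H0 (random ordering), E[R] = 2*n_A*n_B/(n_A+n_B) + 1 = 2*7*7/14 + 1 = 8.0000.
        Var[R] = 2*n_A*n_B*(2*n_A*n_B - n_A - n_B) / ((n_A+n_B)^2 * (n_A+n_B-1)) = 8232/2548 = 3.2308.
        SD[R] = 1.7974.
Step 4: R = E[R], so z = 0 with no continuity correction.
Step 5: Two-sided p-value via normal approximation = 2*(1 - Phi(|z|)) = 1.000000.
Step 6: alpha = 0.05. fail to reject H0.

R = 8, z = 0.0000, p = 1.000000, fail to reject H0.


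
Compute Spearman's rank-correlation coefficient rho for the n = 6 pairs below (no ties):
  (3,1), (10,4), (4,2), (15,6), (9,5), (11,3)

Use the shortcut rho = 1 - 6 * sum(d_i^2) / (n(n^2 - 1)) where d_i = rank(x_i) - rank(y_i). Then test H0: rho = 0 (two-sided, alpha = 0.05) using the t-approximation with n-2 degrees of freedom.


Step 1: Rank x and y separately (midranks; no ties here).
rank(x): 3->1, 10->4, 4->2, 15->6, 9->3, 11->5
rank(y): 1->1, 4->4, 2->2, 6->6, 5->5, 3->3
Step 2: d_i = R_x(i) - R_y(i); compute d_i^2.
  (1-1)^2=0, (4-4)^2=0, (2-2)^2=0, (6-6)^2=0, (3-5)^2=4, (5-3)^2=4
sum(d^2) = 8.
Step 3: rho = 1 - 6*8 / (6*(6^2 - 1)) = 1 - 48/210 = 0.771429.
Step 4: Under H0, t = rho * sqrt((n-2)/(1-rho^2)) = 2.4247 ~ t(4).
Step 5: Two-sided p-value from the t-distribution with 4 df = 0.072397.
Step 6: alpha = 0.05. fail to reject H0.

rho = 0.7714, p = 0.072397, fail to reject H0 at alpha = 0.05.


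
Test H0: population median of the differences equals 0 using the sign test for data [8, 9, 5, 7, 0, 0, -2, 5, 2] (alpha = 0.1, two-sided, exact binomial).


Step 1: Discard zero differences. Original n = 9; n_eff = number of nonzero differences = 7.
Nonzero differences (with sign): +8, +9, +5, +7, -2, +5, +2
Step 2: Count signs: positive = 6, negative = 1.
Step 3: Under H0: P(positive) = 0.5, so the number of positives S ~ Bin(7, 0.5).
Step 4: Two-sided exact p-value = sum of Bin(7,0.5) probabilities at or below the observed probability = 0.125000.
Step 5: alpha = 0.1. fail to reject H0.

n_eff = 7, pos = 6, neg = 1, p = 0.125000, fail to reject H0.


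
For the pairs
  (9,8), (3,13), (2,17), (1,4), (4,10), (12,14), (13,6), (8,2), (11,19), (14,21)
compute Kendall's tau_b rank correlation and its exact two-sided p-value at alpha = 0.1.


Step 1: Enumerate the 45 unordered pairs (i,j) with i<j and classify each by sign(x_j-x_i) * sign(y_j-y_i).
  (1,2):dx=-6,dy=+5->D; (1,3):dx=-7,dy=+9->D; (1,4):dx=-8,dy=-4->C; (1,5):dx=-5,dy=+2->D
  (1,6):dx=+3,dy=+6->C; (1,7):dx=+4,dy=-2->D; (1,8):dx=-1,dy=-6->C; (1,9):dx=+2,dy=+11->C
  (1,10):dx=+5,dy=+13->C; (2,3):dx=-1,dy=+4->D; (2,4):dx=-2,dy=-9->C; (2,5):dx=+1,dy=-3->D
  (2,6):dx=+9,dy=+1->C; (2,7):dx=+10,dy=-7->D; (2,8):dx=+5,dy=-11->D; (2,9):dx=+8,dy=+6->C
  (2,10):dx=+11,dy=+8->C; (3,4):dx=-1,dy=-13->C; (3,5):dx=+2,dy=-7->D; (3,6):dx=+10,dy=-3->D
  (3,7):dx=+11,dy=-11->D; (3,8):dx=+6,dy=-15->D; (3,9):dx=+9,dy=+2->C; (3,10):dx=+12,dy=+4->C
  (4,5):dx=+3,dy=+6->C; (4,6):dx=+11,dy=+10->C; (4,7):dx=+12,dy=+2->C; (4,8):dx=+7,dy=-2->D
  (4,9):dx=+10,dy=+15->C; (4,10):dx=+13,dy=+17->C; (5,6):dx=+8,dy=+4->C; (5,7):dx=+9,dy=-4->D
  (5,8):dx=+4,dy=-8->D; (5,9):dx=+7,dy=+9->C; (5,10):dx=+10,dy=+11->C; (6,7):dx=+1,dy=-8->D
  (6,8):dx=-4,dy=-12->C; (6,9):dx=-1,dy=+5->D; (6,10):dx=+2,dy=+7->C; (7,8):dx=-5,dy=-4->C
  (7,9):dx=-2,dy=+13->D; (7,10):dx=+1,dy=+15->C; (8,9):dx=+3,dy=+17->C; (8,10):dx=+6,dy=+19->C
  (9,10):dx=+3,dy=+2->C
Step 2: C = 27, D = 18, total pairs = 45.
Step 3: tau = (C - D)/(n(n-1)/2) = (27 - 18)/45 = 0.200000.
Step 4: Exact two-sided p-value (enumerate n! = 3628800 permutations of y under H0): p = 0.484313.
Step 5: alpha = 0.1. fail to reject H0.

tau_b = 0.2000 (C=27, D=18), p = 0.484313, fail to reject H0.


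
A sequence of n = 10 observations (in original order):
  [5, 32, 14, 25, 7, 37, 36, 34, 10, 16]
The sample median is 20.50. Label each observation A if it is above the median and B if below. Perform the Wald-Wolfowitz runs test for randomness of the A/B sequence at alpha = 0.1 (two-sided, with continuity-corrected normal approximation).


Step 1: Compute median = 20.50; label A = above, B = below.
Labels in order: BABABAAABB  (n_A = 5, n_B = 5)
Step 2: Count runs R = 7.
Step 3: Under H0 (random ordering), E[R] = 2*n_A*n_B/(n_A+n_B) + 1 = 2*5*5/10 + 1 = 6.0000.
        Var[R] = 2*n_A*n_B*(2*n_A*n_B - n_A - n_B) / ((n_A+n_B)^2 * (n_A+n_B-1)) = 2000/900 = 2.2222.
        SD[R] = 1.4907.
Step 4: Continuity-corrected z = (R - 0.5 - E[R]) / SD[R] = (7 - 0.5 - 6.0000) / 1.4907 = 0.3354.
Step 5: Two-sided p-value via normal approximation = 2*(1 - Phi(|z|)) = 0.737316.
Step 6: alpha = 0.1. fail to reject H0.

R = 7, z = 0.3354, p = 0.737316, fail to reject H0.


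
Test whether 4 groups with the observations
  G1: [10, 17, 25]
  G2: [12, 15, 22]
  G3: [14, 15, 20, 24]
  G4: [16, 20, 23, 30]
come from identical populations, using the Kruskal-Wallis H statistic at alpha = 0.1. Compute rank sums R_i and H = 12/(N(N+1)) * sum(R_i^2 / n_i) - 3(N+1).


Step 1: Combine all N = 14 observations and assign midranks.
sorted (value, group, rank): (10,G1,1), (12,G2,2), (14,G3,3), (15,G2,4.5), (15,G3,4.5), (16,G4,6), (17,G1,7), (20,G3,8.5), (20,G4,8.5), (22,G2,10), (23,G4,11), (24,G3,12), (25,G1,13), (30,G4,14)
Step 2: Sum ranks within each group.
R_1 = 21 (n_1 = 3)
R_2 = 16.5 (n_2 = 3)
R_3 = 28 (n_3 = 4)
R_4 = 39.5 (n_4 = 4)
Step 3: H = 12/(N(N+1)) * sum(R_i^2/n_i) - 3(N+1)
     = 12/(14*15) * (21^2/3 + 16.5^2/3 + 28^2/4 + 39.5^2/4) - 3*15
     = 0.057143 * 823.812 - 45
     = 2.075000.
Step 4: Ties present; correction factor C = 1 - 12/(14^3 - 14) = 0.995604. Corrected H = 2.075000 / 0.995604 = 2.084161.
Step 5: Under H0, H ~ chi^2(3); p-value = 0.555124.
Step 6: alpha = 0.1. fail to reject H0.

H = 2.0842, df = 3, p = 0.555124, fail to reject H0.


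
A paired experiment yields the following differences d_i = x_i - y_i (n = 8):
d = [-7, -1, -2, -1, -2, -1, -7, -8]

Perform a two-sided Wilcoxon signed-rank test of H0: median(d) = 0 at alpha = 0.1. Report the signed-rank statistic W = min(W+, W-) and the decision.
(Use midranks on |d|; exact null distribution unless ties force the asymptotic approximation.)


Step 1: Drop any zero differences (none here) and take |d_i|.
|d| = [7, 1, 2, 1, 2, 1, 7, 8]
Step 2: Midrank |d_i| (ties get averaged ranks).
ranks: |7|->6.5, |1|->2, |2|->4.5, |1|->2, |2|->4.5, |1|->2, |7|->6.5, |8|->8
Step 3: Attach original signs; sum ranks with positive sign and with negative sign.
W+ = 0 = 0
W- = 6.5 + 2 + 4.5 + 2 + 4.5 + 2 + 6.5 + 8 = 36
(Check: W+ + W- = 36 should equal n(n+1)/2 = 36.)
Step 4: Test statistic W = min(W+, W-) = 0.
Step 5: Ties in |d|, so use the tie-corrected normal approximation.
        E[W] = n(n+1)/4 = 8*9/4 = 18.
        Tie groups: |d|=1 (t=3), |d|=2 (t=2), |d|=7 (t=2); sum(t^3 - t) = 36.
        Var[W] = n(n+1)(2n+1)/24 - sum(t^3-t)/48 = 1224/24 - 36/48 = 50.25.
        z = (W - E[W]) / sqrt(Var[W]) = (0 - 18) / 7.0887 = -2.5392.
        Two-sided p = 2*Phi(z) = 0.011109.
Step 6: alpha = 0.1. reject H0.

W+ = 0, W- = 36, W = min = 0, p = 0.011109, reject H0.


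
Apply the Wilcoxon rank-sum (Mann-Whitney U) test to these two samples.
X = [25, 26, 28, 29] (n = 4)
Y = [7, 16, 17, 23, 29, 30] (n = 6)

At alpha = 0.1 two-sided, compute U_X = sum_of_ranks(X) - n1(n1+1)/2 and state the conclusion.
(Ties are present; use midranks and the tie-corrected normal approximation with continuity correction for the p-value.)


Step 1: Combine and sort all 10 observations; assign midranks.
sorted (value, group): (7,Y), (16,Y), (17,Y), (23,Y), (25,X), (26,X), (28,X), (29,X), (29,Y), (30,Y)
ranks: 7->1, 16->2, 17->3, 23->4, 25->5, 26->6, 28->7, 29->8.5, 29->8.5, 30->10
Step 2: Rank sum for X: R1 = 5 + 6 + 7 + 8.5 = 26.5.
Step 3: U_X = R1 - n1(n1+1)/2 = 26.5 - 4*5/2 = 26.5 - 10 = 16.5.
       U_Y = n1*n2 - U_X = 24 - 16.5 = 7.5.
Step 4: Ties are present, so use the tie-corrected normal approximation (with continuity correction) for the p-value.
Step 5: p-value = 0.392330; compare to alpha = 0.1. fail to reject H0.

U_X = 16.5, p = 0.392330, fail to reject H0 at alpha = 0.1.


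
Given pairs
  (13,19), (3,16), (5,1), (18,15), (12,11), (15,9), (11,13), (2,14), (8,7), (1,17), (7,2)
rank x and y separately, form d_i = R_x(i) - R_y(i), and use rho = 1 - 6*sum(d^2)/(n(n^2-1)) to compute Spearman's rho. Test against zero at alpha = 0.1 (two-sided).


Step 1: Rank x and y separately (midranks; no ties here).
rank(x): 13->9, 3->3, 5->4, 18->11, 12->8, 15->10, 11->7, 2->2, 8->6, 1->1, 7->5
rank(y): 19->11, 16->9, 1->1, 15->8, 11->5, 9->4, 13->6, 14->7, 7->3, 17->10, 2->2
Step 2: d_i = R_x(i) - R_y(i); compute d_i^2.
  (9-11)^2=4, (3-9)^2=36, (4-1)^2=9, (11-8)^2=9, (8-5)^2=9, (10-4)^2=36, (7-6)^2=1, (2-7)^2=25, (6-3)^2=9, (1-10)^2=81, (5-2)^2=9
sum(d^2) = 228.
Step 3: rho = 1 - 6*228 / (11*(11^2 - 1)) = 1 - 1368/1320 = -0.036364.
Step 4: Under H0, t = rho * sqrt((n-2)/(1-rho^2)) = -0.1092 ~ t(9).
Step 5: Two-sided p-value from the t-distribution with 9 df = 0.915468.
Step 6: alpha = 0.1. fail to reject H0.

rho = -0.0364, p = 0.915468, fail to reject H0 at alpha = 0.1.


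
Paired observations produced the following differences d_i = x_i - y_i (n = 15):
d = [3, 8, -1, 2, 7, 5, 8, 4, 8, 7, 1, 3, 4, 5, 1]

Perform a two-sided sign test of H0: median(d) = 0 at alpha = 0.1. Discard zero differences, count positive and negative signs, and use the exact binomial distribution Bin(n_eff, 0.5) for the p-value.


Step 1: Discard zero differences. Original n = 15; n_eff = number of nonzero differences = 15.
Nonzero differences (with sign): +3, +8, -1, +2, +7, +5, +8, +4, +8, +7, +1, +3, +4, +5, +1
Step 2: Count signs: positive = 14, negative = 1.
Step 3: Under H0: P(positive) = 0.5, so the number of positives S ~ Bin(15, 0.5).
Step 4: Two-sided exact p-value = sum of Bin(15,0.5) probabilities at or below the observed probability = 0.000977.
Step 5: alpha = 0.1. reject H0.

n_eff = 15, pos = 14, neg = 1, p = 0.000977, reject H0.


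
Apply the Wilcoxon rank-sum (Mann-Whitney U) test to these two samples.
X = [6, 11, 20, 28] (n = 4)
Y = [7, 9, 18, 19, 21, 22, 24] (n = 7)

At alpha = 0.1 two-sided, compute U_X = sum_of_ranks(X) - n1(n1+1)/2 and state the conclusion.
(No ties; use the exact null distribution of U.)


Step 1: Combine and sort all 11 observations; assign midranks.
sorted (value, group): (6,X), (7,Y), (9,Y), (11,X), (18,Y), (19,Y), (20,X), (21,Y), (22,Y), (24,Y), (28,X)
ranks: 6->1, 7->2, 9->3, 11->4, 18->5, 19->6, 20->7, 21->8, 22->9, 24->10, 28->11
Step 2: Rank sum for X: R1 = 1 + 4 + 7 + 11 = 23.
Step 3: U_X = R1 - n1(n1+1)/2 = 23 - 4*5/2 = 23 - 10 = 13.
       U_Y = n1*n2 - U_X = 28 - 13 = 15.
Step 4: No ties, so the exact null distribution of U (based on enumerating the C(11,4) = 330 equally likely rank assignments) gives the two-sided p-value.
Step 5: p-value = 0.927273; compare to alpha = 0.1. fail to reject H0.

U_X = 13, p = 0.927273, fail to reject H0 at alpha = 0.1.


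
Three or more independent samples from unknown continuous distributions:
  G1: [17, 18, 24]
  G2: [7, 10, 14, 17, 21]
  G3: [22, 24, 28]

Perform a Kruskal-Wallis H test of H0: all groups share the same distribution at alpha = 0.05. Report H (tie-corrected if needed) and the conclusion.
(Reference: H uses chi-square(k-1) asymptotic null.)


Step 1: Combine all N = 11 observations and assign midranks.
sorted (value, group, rank): (7,G2,1), (10,G2,2), (14,G2,3), (17,G1,4.5), (17,G2,4.5), (18,G1,6), (21,G2,7), (22,G3,8), (24,G1,9.5), (24,G3,9.5), (28,G3,11)
Step 2: Sum ranks within each group.
R_1 = 20 (n_1 = 3)
R_2 = 17.5 (n_2 = 5)
R_3 = 28.5 (n_3 = 3)
Step 3: H = 12/(N(N+1)) * sum(R_i^2/n_i) - 3(N+1)
     = 12/(11*12) * (20^2/3 + 17.5^2/5 + 28.5^2/3) - 3*12
     = 0.090909 * 465.333 - 36
     = 6.303030.
Step 4: Ties present; correction factor C = 1 - 12/(11^3 - 11) = 0.990909. Corrected H = 6.303030 / 0.990909 = 6.360856.
Step 5: Under H0, H ~ chi^2(2); p-value = 0.041568.
Step 6: alpha = 0.05. reject H0.

H = 6.3609, df = 2, p = 0.041568, reject H0.


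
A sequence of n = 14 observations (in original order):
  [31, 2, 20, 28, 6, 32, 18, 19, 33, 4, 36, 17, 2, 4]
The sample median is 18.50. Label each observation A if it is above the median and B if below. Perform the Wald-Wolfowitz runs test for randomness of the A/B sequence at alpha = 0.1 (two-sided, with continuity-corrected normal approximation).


Step 1: Compute median = 18.50; label A = above, B = below.
Labels in order: ABAABABAABABBB  (n_A = 7, n_B = 7)
Step 2: Count runs R = 10.
Step 3: Under H0 (random ordering), E[R] = 2*n_A*n_B/(n_A+n_B) + 1 = 2*7*7/14 + 1 = 8.0000.
        Var[R] = 2*n_A*n_B*(2*n_A*n_B - n_A - n_B) / ((n_A+n_B)^2 * (n_A+n_B-1)) = 8232/2548 = 3.2308.
        SD[R] = 1.7974.
Step 4: Continuity-corrected z = (R - 0.5 - E[R]) / SD[R] = (10 - 0.5 - 8.0000) / 1.7974 = 0.8345.
Step 5: Two-sided p-value via normal approximation = 2*(1 - Phi(|z|)) = 0.403986.
Step 6: alpha = 0.1. fail to reject H0.

R = 10, z = 0.8345, p = 0.403986, fail to reject H0.


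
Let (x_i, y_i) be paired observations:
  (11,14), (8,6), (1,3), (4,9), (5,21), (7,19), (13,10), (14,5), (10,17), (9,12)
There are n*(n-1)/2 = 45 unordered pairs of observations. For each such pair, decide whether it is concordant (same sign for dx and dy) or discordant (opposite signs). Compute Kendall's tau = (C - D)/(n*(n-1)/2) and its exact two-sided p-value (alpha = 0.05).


Step 1: Enumerate the 45 unordered pairs (i,j) with i<j and classify each by sign(x_j-x_i) * sign(y_j-y_i).
  (1,2):dx=-3,dy=-8->C; (1,3):dx=-10,dy=-11->C; (1,4):dx=-7,dy=-5->C; (1,5):dx=-6,dy=+7->D
  (1,6):dx=-4,dy=+5->D; (1,7):dx=+2,dy=-4->D; (1,8):dx=+3,dy=-9->D; (1,9):dx=-1,dy=+3->D
  (1,10):dx=-2,dy=-2->C; (2,3):dx=-7,dy=-3->C; (2,4):dx=-4,dy=+3->D; (2,5):dx=-3,dy=+15->D
  (2,6):dx=-1,dy=+13->D; (2,7):dx=+5,dy=+4->C; (2,8):dx=+6,dy=-1->D; (2,9):dx=+2,dy=+11->C
  (2,10):dx=+1,dy=+6->C; (3,4):dx=+3,dy=+6->C; (3,5):dx=+4,dy=+18->C; (3,6):dx=+6,dy=+16->C
  (3,7):dx=+12,dy=+7->C; (3,8):dx=+13,dy=+2->C; (3,9):dx=+9,dy=+14->C; (3,10):dx=+8,dy=+9->C
  (4,5):dx=+1,dy=+12->C; (4,6):dx=+3,dy=+10->C; (4,7):dx=+9,dy=+1->C; (4,8):dx=+10,dy=-4->D
  (4,9):dx=+6,dy=+8->C; (4,10):dx=+5,dy=+3->C; (5,6):dx=+2,dy=-2->D; (5,7):dx=+8,dy=-11->D
  (5,8):dx=+9,dy=-16->D; (5,9):dx=+5,dy=-4->D; (5,10):dx=+4,dy=-9->D; (6,7):dx=+6,dy=-9->D
  (6,8):dx=+7,dy=-14->D; (6,9):dx=+3,dy=-2->D; (6,10):dx=+2,dy=-7->D; (7,8):dx=+1,dy=-5->D
  (7,9):dx=-3,dy=+7->D; (7,10):dx=-4,dy=+2->D; (8,9):dx=-4,dy=+12->D; (8,10):dx=-5,dy=+7->D
  (9,10):dx=-1,dy=-5->C
Step 2: C = 21, D = 24, total pairs = 45.
Step 3: tau = (C - D)/(n(n-1)/2) = (21 - 24)/45 = -0.066667.
Step 4: Exact two-sided p-value (enumerate n! = 3628800 permutations of y under H0): p = 0.861801.
Step 5: alpha = 0.05. fail to reject H0.

tau_b = -0.0667 (C=21, D=24), p = 0.861801, fail to reject H0.


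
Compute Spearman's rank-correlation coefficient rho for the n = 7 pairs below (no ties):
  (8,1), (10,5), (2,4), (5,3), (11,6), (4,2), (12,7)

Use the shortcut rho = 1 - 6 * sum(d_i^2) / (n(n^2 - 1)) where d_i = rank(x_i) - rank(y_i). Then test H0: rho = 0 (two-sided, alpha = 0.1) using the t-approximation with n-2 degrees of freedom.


Step 1: Rank x and y separately (midranks; no ties here).
rank(x): 8->4, 10->5, 2->1, 5->3, 11->6, 4->2, 12->7
rank(y): 1->1, 5->5, 4->4, 3->3, 6->6, 2->2, 7->7
Step 2: d_i = R_x(i) - R_y(i); compute d_i^2.
  (4-1)^2=9, (5-5)^2=0, (1-4)^2=9, (3-3)^2=0, (6-6)^2=0, (2-2)^2=0, (7-7)^2=0
sum(d^2) = 18.
Step 3: rho = 1 - 6*18 / (7*(7^2 - 1)) = 1 - 108/336 = 0.678571.
Step 4: Under H0, t = rho * sqrt((n-2)/(1-rho^2)) = 2.0657 ~ t(5).
Step 5: Two-sided p-value from the t-distribution with 5 df = 0.093750.
Step 6: alpha = 0.1. reject H0.

rho = 0.6786, p = 0.093750, reject H0 at alpha = 0.1.


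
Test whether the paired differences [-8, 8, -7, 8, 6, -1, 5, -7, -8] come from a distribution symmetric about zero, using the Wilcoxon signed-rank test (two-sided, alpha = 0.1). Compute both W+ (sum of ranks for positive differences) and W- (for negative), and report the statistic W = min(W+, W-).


Step 1: Drop any zero differences (none here) and take |d_i|.
|d| = [8, 8, 7, 8, 6, 1, 5, 7, 8]
Step 2: Midrank |d_i| (ties get averaged ranks).
ranks: |8|->7.5, |8|->7.5, |7|->4.5, |8|->7.5, |6|->3, |1|->1, |5|->2, |7|->4.5, |8|->7.5
Step 3: Attach original signs; sum ranks with positive sign and with negative sign.
W+ = 7.5 + 7.5 + 3 + 2 = 20
W- = 7.5 + 4.5 + 1 + 4.5 + 7.5 = 25
(Check: W+ + W- = 45 should equal n(n+1)/2 = 45.)
Step 4: Test statistic W = min(W+, W-) = 20.
Step 5: Ties in |d|, so use the tie-corrected normal approximation.
        E[W] = n(n+1)/4 = 9*10/4 = 22.5.
        Tie groups: |d|=7 (t=2), |d|=8 (t=4); sum(t^3 - t) = 66.
        Var[W] = n(n+1)(2n+1)/24 - sum(t^3-t)/48 = 1710/24 - 66/48 = 69.875.
        z = (W - E[W]) / sqrt(Var[W]) = (20 - 22.5) / 8.3591 = -0.2991.
        Two-sided p = 2*Phi(z) = 0.764883.
Step 6: alpha = 0.1. fail to reject H0.

W+ = 20, W- = 25, W = min = 20, p = 0.764883, fail to reject H0.


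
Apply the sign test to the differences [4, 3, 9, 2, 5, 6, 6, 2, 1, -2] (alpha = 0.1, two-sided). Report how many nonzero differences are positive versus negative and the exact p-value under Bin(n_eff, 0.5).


Step 1: Discard zero differences. Original n = 10; n_eff = number of nonzero differences = 10.
Nonzero differences (with sign): +4, +3, +9, +2, +5, +6, +6, +2, +1, -2
Step 2: Count signs: positive = 9, negative = 1.
Step 3: Under H0: P(positive) = 0.5, so the number of positives S ~ Bin(10, 0.5).
Step 4: Two-sided exact p-value = sum of Bin(10,0.5) probabilities at or below the observed probability = 0.021484.
Step 5: alpha = 0.1. reject H0.

n_eff = 10, pos = 9, neg = 1, p = 0.021484, reject H0.


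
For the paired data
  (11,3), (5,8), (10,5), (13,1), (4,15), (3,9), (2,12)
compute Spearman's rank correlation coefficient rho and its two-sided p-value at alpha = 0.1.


Step 1: Rank x and y separately (midranks; no ties here).
rank(x): 11->6, 5->4, 10->5, 13->7, 4->3, 3->2, 2->1
rank(y): 3->2, 8->4, 5->3, 1->1, 15->7, 9->5, 12->6
Step 2: d_i = R_x(i) - R_y(i); compute d_i^2.
  (6-2)^2=16, (4-4)^2=0, (5-3)^2=4, (7-1)^2=36, (3-7)^2=16, (2-5)^2=9, (1-6)^2=25
sum(d^2) = 106.
Step 3: rho = 1 - 6*106 / (7*(7^2 - 1)) = 1 - 636/336 = -0.892857.
Step 4: Under H0, t = rho * sqrt((n-2)/(1-rho^2)) = -4.4333 ~ t(5).
Step 5: Two-sided p-value from the t-distribution with 5 df = 0.006807.
Step 6: alpha = 0.1. reject H0.

rho = -0.8929, p = 0.006807, reject H0 at alpha = 0.1.


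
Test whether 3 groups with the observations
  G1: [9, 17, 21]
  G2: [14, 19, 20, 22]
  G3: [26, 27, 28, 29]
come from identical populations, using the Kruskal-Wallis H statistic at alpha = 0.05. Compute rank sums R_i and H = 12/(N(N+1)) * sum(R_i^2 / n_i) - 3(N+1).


Step 1: Combine all N = 11 observations and assign midranks.
sorted (value, group, rank): (9,G1,1), (14,G2,2), (17,G1,3), (19,G2,4), (20,G2,5), (21,G1,6), (22,G2,7), (26,G3,8), (27,G3,9), (28,G3,10), (29,G3,11)
Step 2: Sum ranks within each group.
R_1 = 10 (n_1 = 3)
R_2 = 18 (n_2 = 4)
R_3 = 38 (n_3 = 4)
Step 3: H = 12/(N(N+1)) * sum(R_i^2/n_i) - 3(N+1)
     = 12/(11*12) * (10^2/3 + 18^2/4 + 38^2/4) - 3*12
     = 0.090909 * 475.333 - 36
     = 7.212121.
Step 4: No ties, so H is used without correction.
Step 5: Under H0, H ~ chi^2(2); p-value = 0.027159.
Step 6: alpha = 0.05. reject H0.

H = 7.2121, df = 2, p = 0.027159, reject H0.


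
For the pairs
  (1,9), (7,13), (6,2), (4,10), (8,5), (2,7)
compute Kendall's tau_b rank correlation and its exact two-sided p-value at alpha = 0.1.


Step 1: Enumerate the 15 unordered pairs (i,j) with i<j and classify each by sign(x_j-x_i) * sign(y_j-y_i).
  (1,2):dx=+6,dy=+4->C; (1,3):dx=+5,dy=-7->D; (1,4):dx=+3,dy=+1->C; (1,5):dx=+7,dy=-4->D
  (1,6):dx=+1,dy=-2->D; (2,3):dx=-1,dy=-11->C; (2,4):dx=-3,dy=-3->C; (2,5):dx=+1,dy=-8->D
  (2,6):dx=-5,dy=-6->C; (3,4):dx=-2,dy=+8->D; (3,5):dx=+2,dy=+3->C; (3,6):dx=-4,dy=+5->D
  (4,5):dx=+4,dy=-5->D; (4,6):dx=-2,dy=-3->C; (5,6):dx=-6,dy=+2->D
Step 2: C = 7, D = 8, total pairs = 15.
Step 3: tau = (C - D)/(n(n-1)/2) = (7 - 8)/15 = -0.066667.
Step 4: Exact two-sided p-value (enumerate n! = 720 permutations of y under H0): p = 1.000000.
Step 5: alpha = 0.1. fail to reject H0.

tau_b = -0.0667 (C=7, D=8), p = 1.000000, fail to reject H0.


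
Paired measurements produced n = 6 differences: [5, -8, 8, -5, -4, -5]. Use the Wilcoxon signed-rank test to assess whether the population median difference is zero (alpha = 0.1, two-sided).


Step 1: Drop any zero differences (none here) and take |d_i|.
|d| = [5, 8, 8, 5, 4, 5]
Step 2: Midrank |d_i| (ties get averaged ranks).
ranks: |5|->3, |8|->5.5, |8|->5.5, |5|->3, |4|->1, |5|->3
Step 3: Attach original signs; sum ranks with positive sign and with negative sign.
W+ = 3 + 5.5 = 8.5
W- = 5.5 + 3 + 1 + 3 = 12.5
(Check: W+ + W- = 21 should equal n(n+1)/2 = 21.)
Step 4: Test statistic W = min(W+, W-) = 8.5.
Step 5: Ties in |d|, so use the tie-corrected normal approximation.
        E[W] = n(n+1)/4 = 6*7/4 = 10.5.
        Tie groups: |d|=5 (t=3), |d|=8 (t=2); sum(t^3 - t) = 30.
        Var[W] = n(n+1)(2n+1)/24 - sum(t^3-t)/48 = 546/24 - 30/48 = 22.125.
        z = (W - E[W]) / sqrt(Var[W]) = (8.5 - 10.5) / 4.7037 = -0.4252.
        Two-sided p = 2*Phi(z) = 0.670694.
Step 6: alpha = 0.1. fail to reject H0.

W+ = 8.5, W- = 12.5, W = min = 8.5, p = 0.670694, fail to reject H0.


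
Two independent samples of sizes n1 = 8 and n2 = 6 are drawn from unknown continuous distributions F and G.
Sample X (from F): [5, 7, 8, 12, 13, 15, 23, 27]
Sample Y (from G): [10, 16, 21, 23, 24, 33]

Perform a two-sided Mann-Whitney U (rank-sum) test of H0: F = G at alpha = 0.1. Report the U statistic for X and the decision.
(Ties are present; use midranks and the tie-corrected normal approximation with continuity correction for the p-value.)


Step 1: Combine and sort all 14 observations; assign midranks.
sorted (value, group): (5,X), (7,X), (8,X), (10,Y), (12,X), (13,X), (15,X), (16,Y), (21,Y), (23,X), (23,Y), (24,Y), (27,X), (33,Y)
ranks: 5->1, 7->2, 8->3, 10->4, 12->5, 13->6, 15->7, 16->8, 21->9, 23->10.5, 23->10.5, 24->12, 27->13, 33->14
Step 2: Rank sum for X: R1 = 1 + 2 + 3 + 5 + 6 + 7 + 10.5 + 13 = 47.5.
Step 3: U_X = R1 - n1(n1+1)/2 = 47.5 - 8*9/2 = 47.5 - 36 = 11.5.
       U_Y = n1*n2 - U_X = 48 - 11.5 = 36.5.
Step 4: Ties are present, so use the tie-corrected normal approximation (with continuity correction) for the p-value.
Step 5: p-value = 0.120926; compare to alpha = 0.1. fail to reject H0.

U_X = 11.5, p = 0.120926, fail to reject H0 at alpha = 0.1.


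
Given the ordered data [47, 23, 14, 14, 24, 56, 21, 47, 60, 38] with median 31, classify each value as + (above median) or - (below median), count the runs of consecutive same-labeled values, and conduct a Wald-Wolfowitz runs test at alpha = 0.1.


Step 1: Compute median = 31; label A = above, B = below.
Labels in order: ABBBBABAAA  (n_A = 5, n_B = 5)
Step 2: Count runs R = 5.
Step 3: Under H0 (random ordering), E[R] = 2*n_A*n_B/(n_A+n_B) + 1 = 2*5*5/10 + 1 = 6.0000.
        Var[R] = 2*n_A*n_B*(2*n_A*n_B - n_A - n_B) / ((n_A+n_B)^2 * (n_A+n_B-1)) = 2000/900 = 2.2222.
        SD[R] = 1.4907.
Step 4: Continuity-corrected z = (R + 0.5 - E[R]) / SD[R] = (5 + 0.5 - 6.0000) / 1.4907 = -0.3354.
Step 5: Two-sided p-value via normal approximation = 2*(1 - Phi(|z|)) = 0.737316.
Step 6: alpha = 0.1. fail to reject H0.

R = 5, z = -0.3354, p = 0.737316, fail to reject H0.


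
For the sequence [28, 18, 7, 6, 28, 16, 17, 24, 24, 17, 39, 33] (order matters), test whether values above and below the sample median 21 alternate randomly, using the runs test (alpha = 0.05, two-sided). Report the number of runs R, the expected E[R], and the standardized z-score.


Step 1: Compute median = 21; label A = above, B = below.
Labels in order: ABBBABBAABAA  (n_A = 6, n_B = 6)
Step 2: Count runs R = 7.
Step 3: Under H0 (random ordering), E[R] = 2*n_A*n_B/(n_A+n_B) + 1 = 2*6*6/12 + 1 = 7.0000.
        Var[R] = 2*n_A*n_B*(2*n_A*n_B - n_A - n_B) / ((n_A+n_B)^2 * (n_A+n_B-1)) = 4320/1584 = 2.7273.
        SD[R] = 1.6514.
Step 4: R = E[R], so z = 0 with no continuity correction.
Step 5: Two-sided p-value via normal approximation = 2*(1 - Phi(|z|)) = 1.000000.
Step 6: alpha = 0.05. fail to reject H0.

R = 7, z = 0.0000, p = 1.000000, fail to reject H0.


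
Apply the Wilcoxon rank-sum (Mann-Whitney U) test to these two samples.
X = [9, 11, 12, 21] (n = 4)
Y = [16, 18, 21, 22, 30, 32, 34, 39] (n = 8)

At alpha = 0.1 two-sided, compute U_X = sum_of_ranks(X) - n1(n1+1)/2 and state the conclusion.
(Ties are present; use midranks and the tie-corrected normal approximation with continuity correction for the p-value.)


Step 1: Combine and sort all 12 observations; assign midranks.
sorted (value, group): (9,X), (11,X), (12,X), (16,Y), (18,Y), (21,X), (21,Y), (22,Y), (30,Y), (32,Y), (34,Y), (39,Y)
ranks: 9->1, 11->2, 12->3, 16->4, 18->5, 21->6.5, 21->6.5, 22->8, 30->9, 32->10, 34->11, 39->12
Step 2: Rank sum for X: R1 = 1 + 2 + 3 + 6.5 = 12.5.
Step 3: U_X = R1 - n1(n1+1)/2 = 12.5 - 4*5/2 = 12.5 - 10 = 2.5.
       U_Y = n1*n2 - U_X = 32 - 2.5 = 29.5.
Step 4: Ties are present, so use the tie-corrected normal approximation (with continuity correction) for the p-value.
Step 5: p-value = 0.026980; compare to alpha = 0.1. reject H0.

U_X = 2.5, p = 0.026980, reject H0 at alpha = 0.1.


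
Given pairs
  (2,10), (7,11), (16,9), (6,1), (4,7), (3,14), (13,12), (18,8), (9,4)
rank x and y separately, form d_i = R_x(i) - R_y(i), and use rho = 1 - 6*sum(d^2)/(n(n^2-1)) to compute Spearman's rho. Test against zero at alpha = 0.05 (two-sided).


Step 1: Rank x and y separately (midranks; no ties here).
rank(x): 2->1, 7->5, 16->8, 6->4, 4->3, 3->2, 13->7, 18->9, 9->6
rank(y): 10->6, 11->7, 9->5, 1->1, 7->3, 14->9, 12->8, 8->4, 4->2
Step 2: d_i = R_x(i) - R_y(i); compute d_i^2.
  (1-6)^2=25, (5-7)^2=4, (8-5)^2=9, (4-1)^2=9, (3-3)^2=0, (2-9)^2=49, (7-8)^2=1, (9-4)^2=25, (6-2)^2=16
sum(d^2) = 138.
Step 3: rho = 1 - 6*138 / (9*(9^2 - 1)) = 1 - 828/720 = -0.150000.
Step 4: Under H0, t = rho * sqrt((n-2)/(1-rho^2)) = -0.4014 ~ t(7).
Step 5: Two-sided p-value from the t-distribution with 7 df = 0.700094.
Step 6: alpha = 0.05. fail to reject H0.

rho = -0.1500, p = 0.700094, fail to reject H0 at alpha = 0.05.


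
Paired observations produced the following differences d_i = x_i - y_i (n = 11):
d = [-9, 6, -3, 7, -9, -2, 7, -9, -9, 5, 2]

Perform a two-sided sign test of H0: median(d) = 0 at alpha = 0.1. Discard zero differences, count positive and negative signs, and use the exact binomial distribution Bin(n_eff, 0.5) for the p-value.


Step 1: Discard zero differences. Original n = 11; n_eff = number of nonzero differences = 11.
Nonzero differences (with sign): -9, +6, -3, +7, -9, -2, +7, -9, -9, +5, +2
Step 2: Count signs: positive = 5, negative = 6.
Step 3: Under H0: P(positive) = 0.5, so the number of positives S ~ Bin(11, 0.5).
Step 4: Two-sided exact p-value = sum of Bin(11,0.5) probabilities at or below the observed probability = 1.000000.
Step 5: alpha = 0.1. fail to reject H0.

n_eff = 11, pos = 5, neg = 6, p = 1.000000, fail to reject H0.


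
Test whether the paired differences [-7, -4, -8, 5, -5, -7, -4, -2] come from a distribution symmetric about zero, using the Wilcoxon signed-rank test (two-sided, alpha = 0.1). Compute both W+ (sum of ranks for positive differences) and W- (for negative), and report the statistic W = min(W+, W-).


Step 1: Drop any zero differences (none here) and take |d_i|.
|d| = [7, 4, 8, 5, 5, 7, 4, 2]
Step 2: Midrank |d_i| (ties get averaged ranks).
ranks: |7|->6.5, |4|->2.5, |8|->8, |5|->4.5, |5|->4.5, |7|->6.5, |4|->2.5, |2|->1
Step 3: Attach original signs; sum ranks with positive sign and with negative sign.
W+ = 4.5 = 4.5
W- = 6.5 + 2.5 + 8 + 4.5 + 6.5 + 2.5 + 1 = 31.5
(Check: W+ + W- = 36 should equal n(n+1)/2 = 36.)
Step 4: Test statistic W = min(W+, W-) = 4.5.
Step 5: Ties in |d|, so use the tie-corrected normal approximation.
        E[W] = n(n+1)/4 = 8*9/4 = 18.
        Tie groups: |d|=4 (t=2), |d|=5 (t=2), |d|=7 (t=2); sum(t^3 - t) = 18.
        Var[W] = n(n+1)(2n+1)/24 - sum(t^3-t)/48 = 1224/24 - 18/48 = 50.625.
        z = (W - E[W]) / sqrt(Var[W]) = (4.5 - 18) / 7.1151 = -1.8974.
        Two-sided p = 2*Phi(z) = 0.057780.
Step 6: alpha = 0.1. reject H0.

W+ = 4.5, W- = 31.5, W = min = 4.5, p = 0.057780, reject H0.


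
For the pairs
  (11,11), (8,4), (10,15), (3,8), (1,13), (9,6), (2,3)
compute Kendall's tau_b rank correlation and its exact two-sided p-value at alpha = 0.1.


Step 1: Enumerate the 21 unordered pairs (i,j) with i<j and classify each by sign(x_j-x_i) * sign(y_j-y_i).
  (1,2):dx=-3,dy=-7->C; (1,3):dx=-1,dy=+4->D; (1,4):dx=-8,dy=-3->C; (1,5):dx=-10,dy=+2->D
  (1,6):dx=-2,dy=-5->C; (1,7):dx=-9,dy=-8->C; (2,3):dx=+2,dy=+11->C; (2,4):dx=-5,dy=+4->D
  (2,5):dx=-7,dy=+9->D; (2,6):dx=+1,dy=+2->C; (2,7):dx=-6,dy=-1->C; (3,4):dx=-7,dy=-7->C
  (3,5):dx=-9,dy=-2->C; (3,6):dx=-1,dy=-9->C; (3,7):dx=-8,dy=-12->C; (4,5):dx=-2,dy=+5->D
  (4,6):dx=+6,dy=-2->D; (4,7):dx=-1,dy=-5->C; (5,6):dx=+8,dy=-7->D; (5,7):dx=+1,dy=-10->D
  (6,7):dx=-7,dy=-3->C
Step 2: C = 13, D = 8, total pairs = 21.
Step 3: tau = (C - D)/(n(n-1)/2) = (13 - 8)/21 = 0.238095.
Step 4: Exact two-sided p-value (enumerate n! = 5040 permutations of y under H0): p = 0.561905.
Step 5: alpha = 0.1. fail to reject H0.

tau_b = 0.2381 (C=13, D=8), p = 0.561905, fail to reject H0.


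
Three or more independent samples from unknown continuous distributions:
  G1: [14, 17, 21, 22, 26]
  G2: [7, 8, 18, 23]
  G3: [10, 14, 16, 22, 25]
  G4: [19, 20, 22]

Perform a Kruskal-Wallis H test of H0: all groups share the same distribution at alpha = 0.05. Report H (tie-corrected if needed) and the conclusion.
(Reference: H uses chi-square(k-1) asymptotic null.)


Step 1: Combine all N = 17 observations and assign midranks.
sorted (value, group, rank): (7,G2,1), (8,G2,2), (10,G3,3), (14,G1,4.5), (14,G3,4.5), (16,G3,6), (17,G1,7), (18,G2,8), (19,G4,9), (20,G4,10), (21,G1,11), (22,G1,13), (22,G3,13), (22,G4,13), (23,G2,15), (25,G3,16), (26,G1,17)
Step 2: Sum ranks within each group.
R_1 = 52.5 (n_1 = 5)
R_2 = 26 (n_2 = 4)
R_3 = 42.5 (n_3 = 5)
R_4 = 32 (n_4 = 3)
Step 3: H = 12/(N(N+1)) * sum(R_i^2/n_i) - 3(N+1)
     = 12/(17*18) * (52.5^2/5 + 26^2/4 + 42.5^2/5 + 32^2/3) - 3*18
     = 0.039216 * 1422.83 - 54
     = 1.797386.
Step 4: Ties present; correction factor C = 1 - 30/(17^3 - 17) = 0.993873. Corrected H = 1.797386 / 0.993873 = 1.808467.
Step 5: Under H0, H ~ chi^2(3); p-value = 0.613094.
Step 6: alpha = 0.05. fail to reject H0.

H = 1.8085, df = 3, p = 0.613094, fail to reject H0.


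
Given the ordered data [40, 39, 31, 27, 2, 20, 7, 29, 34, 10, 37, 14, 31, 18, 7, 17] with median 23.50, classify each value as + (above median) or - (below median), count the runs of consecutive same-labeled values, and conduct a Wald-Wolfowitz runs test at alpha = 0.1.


Step 1: Compute median = 23.50; label A = above, B = below.
Labels in order: AAAABBBAABABABBB  (n_A = 8, n_B = 8)
Step 2: Count runs R = 8.
Step 3: Under H0 (random ordering), E[R] = 2*n_A*n_B/(n_A+n_B) + 1 = 2*8*8/16 + 1 = 9.0000.
        Var[R] = 2*n_A*n_B*(2*n_A*n_B - n_A - n_B) / ((n_A+n_B)^2 * (n_A+n_B-1)) = 14336/3840 = 3.7333.
        SD[R] = 1.9322.
Step 4: Continuity-corrected z = (R + 0.5 - E[R]) / SD[R] = (8 + 0.5 - 9.0000) / 1.9322 = -0.2588.
Step 5: Two-sided p-value via normal approximation = 2*(1 - Phi(|z|)) = 0.795809.
Step 6: alpha = 0.1. fail to reject H0.

R = 8, z = -0.2588, p = 0.795809, fail to reject H0.


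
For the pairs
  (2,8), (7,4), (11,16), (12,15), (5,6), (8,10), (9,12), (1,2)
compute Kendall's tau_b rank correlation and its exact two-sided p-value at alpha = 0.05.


Step 1: Enumerate the 28 unordered pairs (i,j) with i<j and classify each by sign(x_j-x_i) * sign(y_j-y_i).
  (1,2):dx=+5,dy=-4->D; (1,3):dx=+9,dy=+8->C; (1,4):dx=+10,dy=+7->C; (1,5):dx=+3,dy=-2->D
  (1,6):dx=+6,dy=+2->C; (1,7):dx=+7,dy=+4->C; (1,8):dx=-1,dy=-6->C; (2,3):dx=+4,dy=+12->C
  (2,4):dx=+5,dy=+11->C; (2,5):dx=-2,dy=+2->D; (2,6):dx=+1,dy=+6->C; (2,7):dx=+2,dy=+8->C
  (2,8):dx=-6,dy=-2->C; (3,4):dx=+1,dy=-1->D; (3,5):dx=-6,dy=-10->C; (3,6):dx=-3,dy=-6->C
  (3,7):dx=-2,dy=-4->C; (3,8):dx=-10,dy=-14->C; (4,5):dx=-7,dy=-9->C; (4,6):dx=-4,dy=-5->C
  (4,7):dx=-3,dy=-3->C; (4,8):dx=-11,dy=-13->C; (5,6):dx=+3,dy=+4->C; (5,7):dx=+4,dy=+6->C
  (5,8):dx=-4,dy=-4->C; (6,7):dx=+1,dy=+2->C; (6,8):dx=-7,dy=-8->C; (7,8):dx=-8,dy=-10->C
Step 2: C = 24, D = 4, total pairs = 28.
Step 3: tau = (C - D)/(n(n-1)/2) = (24 - 4)/28 = 0.714286.
Step 4: Exact two-sided p-value (enumerate n! = 40320 permutations of y under H0): p = 0.014137.
Step 5: alpha = 0.05. reject H0.

tau_b = 0.7143 (C=24, D=4), p = 0.014137, reject H0.


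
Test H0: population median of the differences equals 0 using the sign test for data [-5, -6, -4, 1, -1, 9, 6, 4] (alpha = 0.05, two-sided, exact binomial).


Step 1: Discard zero differences. Original n = 8; n_eff = number of nonzero differences = 8.
Nonzero differences (with sign): -5, -6, -4, +1, -1, +9, +6, +4
Step 2: Count signs: positive = 4, negative = 4.
Step 3: Under H0: P(positive) = 0.5, so the number of positives S ~ Bin(8, 0.5).
Step 4: Two-sided exact p-value = sum of Bin(8,0.5) probabilities at or below the observed probability = 1.000000.
Step 5: alpha = 0.05. fail to reject H0.

n_eff = 8, pos = 4, neg = 4, p = 1.000000, fail to reject H0.


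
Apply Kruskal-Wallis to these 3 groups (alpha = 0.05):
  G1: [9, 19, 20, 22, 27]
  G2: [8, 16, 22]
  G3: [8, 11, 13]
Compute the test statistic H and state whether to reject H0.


Step 1: Combine all N = 11 observations and assign midranks.
sorted (value, group, rank): (8,G2,1.5), (8,G3,1.5), (9,G1,3), (11,G3,4), (13,G3,5), (16,G2,6), (19,G1,7), (20,G1,8), (22,G1,9.5), (22,G2,9.5), (27,G1,11)
Step 2: Sum ranks within each group.
R_1 = 38.5 (n_1 = 5)
R_2 = 17 (n_2 = 3)
R_3 = 10.5 (n_3 = 3)
Step 3: H = 12/(N(N+1)) * sum(R_i^2/n_i) - 3(N+1)
     = 12/(11*12) * (38.5^2/5 + 17^2/3 + 10.5^2/3) - 3*12
     = 0.090909 * 429.533 - 36
     = 3.048485.
Step 4: Ties present; correction factor C = 1 - 12/(11^3 - 11) = 0.990909. Corrected H = 3.048485 / 0.990909 = 3.076453.
Step 5: Under H0, H ~ chi^2(2); p-value = 0.214762.
Step 6: alpha = 0.05. fail to reject H0.

H = 3.0765, df = 2, p = 0.214762, fail to reject H0.


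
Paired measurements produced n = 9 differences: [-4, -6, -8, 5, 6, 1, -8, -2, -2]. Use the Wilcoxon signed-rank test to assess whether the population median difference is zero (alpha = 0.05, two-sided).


Step 1: Drop any zero differences (none here) and take |d_i|.
|d| = [4, 6, 8, 5, 6, 1, 8, 2, 2]
Step 2: Midrank |d_i| (ties get averaged ranks).
ranks: |4|->4, |6|->6.5, |8|->8.5, |5|->5, |6|->6.5, |1|->1, |8|->8.5, |2|->2.5, |2|->2.5
Step 3: Attach original signs; sum ranks with positive sign and with negative sign.
W+ = 5 + 6.5 + 1 = 12.5
W- = 4 + 6.5 + 8.5 + 8.5 + 2.5 + 2.5 = 32.5
(Check: W+ + W- = 45 should equal n(n+1)/2 = 45.)
Step 4: Test statistic W = min(W+, W-) = 12.5.
Step 5: Ties in |d|, so use the tie-corrected normal approximation.
        E[W] = n(n+1)/4 = 9*10/4 = 22.5.
        Tie groups: |d|=2 (t=2), |d|=6 (t=2), |d|=8 (t=2); sum(t^3 - t) = 18.
        Var[W] = n(n+1)(2n+1)/24 - sum(t^3-t)/48 = 1710/24 - 18/48 = 70.875.
        z = (W - E[W]) / sqrt(Var[W]) = (12.5 - 22.5) / 8.4187 = -1.1878.
        Two-sided p = 2*Phi(z) = 0.234901.
Step 6: alpha = 0.05. fail to reject H0.

W+ = 12.5, W- = 32.5, W = min = 12.5, p = 0.234901, fail to reject H0.


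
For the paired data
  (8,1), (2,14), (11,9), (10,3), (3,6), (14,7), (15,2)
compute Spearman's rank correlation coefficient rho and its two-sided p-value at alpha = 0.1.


Step 1: Rank x and y separately (midranks; no ties here).
rank(x): 8->3, 2->1, 11->5, 10->4, 3->2, 14->6, 15->7
rank(y): 1->1, 14->7, 9->6, 3->3, 6->4, 7->5, 2->2
Step 2: d_i = R_x(i) - R_y(i); compute d_i^2.
  (3-1)^2=4, (1-7)^2=36, (5-6)^2=1, (4-3)^2=1, (2-4)^2=4, (6-5)^2=1, (7-2)^2=25
sum(d^2) = 72.
Step 3: rho = 1 - 6*72 / (7*(7^2 - 1)) = 1 - 432/336 = -0.285714.
Step 4: Under H0, t = rho * sqrt((n-2)/(1-rho^2)) = -0.6667 ~ t(5).
Step 5: Two-sided p-value from the t-distribution with 5 df = 0.534509.
Step 6: alpha = 0.1. fail to reject H0.

rho = -0.2857, p = 0.534509, fail to reject H0 at alpha = 0.1.


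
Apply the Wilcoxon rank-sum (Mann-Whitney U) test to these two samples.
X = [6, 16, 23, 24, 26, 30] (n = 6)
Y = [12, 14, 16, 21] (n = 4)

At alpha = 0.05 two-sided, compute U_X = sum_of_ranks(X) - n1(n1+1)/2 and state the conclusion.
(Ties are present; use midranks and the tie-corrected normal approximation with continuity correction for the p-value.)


Step 1: Combine and sort all 10 observations; assign midranks.
sorted (value, group): (6,X), (12,Y), (14,Y), (16,X), (16,Y), (21,Y), (23,X), (24,X), (26,X), (30,X)
ranks: 6->1, 12->2, 14->3, 16->4.5, 16->4.5, 21->6, 23->7, 24->8, 26->9, 30->10
Step 2: Rank sum for X: R1 = 1 + 4.5 + 7 + 8 + 9 + 10 = 39.5.
Step 3: U_X = R1 - n1(n1+1)/2 = 39.5 - 6*7/2 = 39.5 - 21 = 18.5.
       U_Y = n1*n2 - U_X = 24 - 18.5 = 5.5.
Step 4: Ties are present, so use the tie-corrected normal approximation (with continuity correction) for the p-value.
Step 5: p-value = 0.199458; compare to alpha = 0.05. fail to reject H0.

U_X = 18.5, p = 0.199458, fail to reject H0 at alpha = 0.05.


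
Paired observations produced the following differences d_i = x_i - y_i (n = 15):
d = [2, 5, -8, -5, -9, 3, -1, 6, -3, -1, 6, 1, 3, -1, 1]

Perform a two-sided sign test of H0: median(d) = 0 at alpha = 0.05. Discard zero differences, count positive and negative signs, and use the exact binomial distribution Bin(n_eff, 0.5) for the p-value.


Step 1: Discard zero differences. Original n = 15; n_eff = number of nonzero differences = 15.
Nonzero differences (with sign): +2, +5, -8, -5, -9, +3, -1, +6, -3, -1, +6, +1, +3, -1, +1
Step 2: Count signs: positive = 8, negative = 7.
Step 3: Under H0: P(positive) = 0.5, so the number of positives S ~ Bin(15, 0.5).
Step 4: Two-sided exact p-value = sum of Bin(15,0.5) probabilities at or below the observed probability = 1.000000.
Step 5: alpha = 0.05. fail to reject H0.

n_eff = 15, pos = 8, neg = 7, p = 1.000000, fail to reject H0.


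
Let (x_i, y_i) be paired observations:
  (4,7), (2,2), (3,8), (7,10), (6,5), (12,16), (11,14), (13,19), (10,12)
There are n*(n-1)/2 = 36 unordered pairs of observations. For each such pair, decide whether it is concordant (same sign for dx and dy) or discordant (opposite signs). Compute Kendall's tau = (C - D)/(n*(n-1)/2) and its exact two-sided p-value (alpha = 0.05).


Step 1: Enumerate the 36 unordered pairs (i,j) with i<j and classify each by sign(x_j-x_i) * sign(y_j-y_i).
  (1,2):dx=-2,dy=-5->C; (1,3):dx=-1,dy=+1->D; (1,4):dx=+3,dy=+3->C; (1,5):dx=+2,dy=-2->D
  (1,6):dx=+8,dy=+9->C; (1,7):dx=+7,dy=+7->C; (1,8):dx=+9,dy=+12->C; (1,9):dx=+6,dy=+5->C
  (2,3):dx=+1,dy=+6->C; (2,4):dx=+5,dy=+8->C; (2,5):dx=+4,dy=+3->C; (2,6):dx=+10,dy=+14->C
  (2,7):dx=+9,dy=+12->C; (2,8):dx=+11,dy=+17->C; (2,9):dx=+8,dy=+10->C; (3,4):dx=+4,dy=+2->C
  (3,5):dx=+3,dy=-3->D; (3,6):dx=+9,dy=+8->C; (3,7):dx=+8,dy=+6->C; (3,8):dx=+10,dy=+11->C
  (3,9):dx=+7,dy=+4->C; (4,5):dx=-1,dy=-5->C; (4,6):dx=+5,dy=+6->C; (4,7):dx=+4,dy=+4->C
  (4,8):dx=+6,dy=+9->C; (4,9):dx=+3,dy=+2->C; (5,6):dx=+6,dy=+11->C; (5,7):dx=+5,dy=+9->C
  (5,8):dx=+7,dy=+14->C; (5,9):dx=+4,dy=+7->C; (6,7):dx=-1,dy=-2->C; (6,8):dx=+1,dy=+3->C
  (6,9):dx=-2,dy=-4->C; (7,8):dx=+2,dy=+5->C; (7,9):dx=-1,dy=-2->C; (8,9):dx=-3,dy=-7->C
Step 2: C = 33, D = 3, total pairs = 36.
Step 3: tau = (C - D)/(n(n-1)/2) = (33 - 3)/36 = 0.833333.
Step 4: Exact two-sided p-value (enumerate n! = 362880 permutations of y under H0): p = 0.000854.
Step 5: alpha = 0.05. reject H0.

tau_b = 0.8333 (C=33, D=3), p = 0.000854, reject H0.


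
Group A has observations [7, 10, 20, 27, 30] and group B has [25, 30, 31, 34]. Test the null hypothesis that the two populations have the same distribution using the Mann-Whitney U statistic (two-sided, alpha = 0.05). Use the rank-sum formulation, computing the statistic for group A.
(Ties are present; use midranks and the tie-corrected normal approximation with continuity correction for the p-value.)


Step 1: Combine and sort all 9 observations; assign midranks.
sorted (value, group): (7,X), (10,X), (20,X), (25,Y), (27,X), (30,X), (30,Y), (31,Y), (34,Y)
ranks: 7->1, 10->2, 20->3, 25->4, 27->5, 30->6.5, 30->6.5, 31->8, 34->9
Step 2: Rank sum for X: R1 = 1 + 2 + 3 + 5 + 6.5 = 17.5.
Step 3: U_X = R1 - n1(n1+1)/2 = 17.5 - 5*6/2 = 17.5 - 15 = 2.5.
       U_Y = n1*n2 - U_X = 20 - 2.5 = 17.5.
Step 4: Ties are present, so use the tie-corrected normal approximation (with continuity correction) for the p-value.
Step 5: p-value = 0.085100; compare to alpha = 0.05. fail to reject H0.

U_X = 2.5, p = 0.085100, fail to reject H0 at alpha = 0.05.
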